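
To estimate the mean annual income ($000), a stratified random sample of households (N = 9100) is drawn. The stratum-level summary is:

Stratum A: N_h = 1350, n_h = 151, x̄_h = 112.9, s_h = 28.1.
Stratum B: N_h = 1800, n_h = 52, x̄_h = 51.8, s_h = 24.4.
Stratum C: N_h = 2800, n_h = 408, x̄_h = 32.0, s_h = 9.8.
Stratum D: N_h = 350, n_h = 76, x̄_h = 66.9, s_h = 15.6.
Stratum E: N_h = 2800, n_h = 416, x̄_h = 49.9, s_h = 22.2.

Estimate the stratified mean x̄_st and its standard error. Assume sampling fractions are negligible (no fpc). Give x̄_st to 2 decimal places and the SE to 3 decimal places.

x̄_st = Σ W_h x̄_h = (1350·112.9 + 1800·51.8 + 2800·32.0 + 350·66.9 + 2800·49.9)/9100 = 54.76813
V̂(x̄_st) = Σ W_h² s_h²/n_h, with W_h = N_h/N and N = 9100:
  stratum A: (1350/9100)²·28.1²/151 = 0.115085
  stratum B: (1800/9100)²·24.4²/52 = 0.447959
  stratum C: (2800/9100)²·9.8²/408 = 0.0222856
  stratum D: (350/9100)²·15.6²/76 = 0.00473684
  stratum E: (2800/9100)²·22.2²/416 = 0.112162
V̂(x̄_st) = 0.702229
SE(x̄_st) = √0.702229 = 0.837991

x̄_st ≈ 54.77, SE ≈ 0.838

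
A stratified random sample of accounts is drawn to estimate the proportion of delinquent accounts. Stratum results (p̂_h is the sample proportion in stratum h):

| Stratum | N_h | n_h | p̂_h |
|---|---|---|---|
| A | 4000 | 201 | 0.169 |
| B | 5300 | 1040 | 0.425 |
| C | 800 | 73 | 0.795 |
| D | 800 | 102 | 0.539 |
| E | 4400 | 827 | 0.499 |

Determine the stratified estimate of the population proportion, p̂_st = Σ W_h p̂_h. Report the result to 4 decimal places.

N = 15300; stratum weights W_h = N_h/N.
p̂_st = Σ W_h p̂_h = (4000·0.169 + 5300·0.425 + 800·0.795 + 800·0.539 + 4400·0.499)/15300 = 0.40466

p̂_st ≈ 0.4047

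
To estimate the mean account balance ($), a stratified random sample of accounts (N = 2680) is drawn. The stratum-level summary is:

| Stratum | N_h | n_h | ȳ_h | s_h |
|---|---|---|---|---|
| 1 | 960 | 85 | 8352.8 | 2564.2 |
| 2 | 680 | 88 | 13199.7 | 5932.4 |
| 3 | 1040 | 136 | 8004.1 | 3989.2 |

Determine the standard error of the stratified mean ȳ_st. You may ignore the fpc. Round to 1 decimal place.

SE(ȳ_st) ≈ 230.9

V̂(ȳ_st) = Σ W_h² s_h²/n_h, with W_h = N_h/N and N = 2680:
  stratum 1: (960/2680)²·2564.2²/85 = 9925.62
  stratum 2: (680/2680)²·5932.4²/88 = 25747
  stratum 3: (1040/2680)²·3989.2²/136 = 17621
V̂(ȳ_st) = 53293.6
SE(ȳ_st) = √53293.6 = 230.854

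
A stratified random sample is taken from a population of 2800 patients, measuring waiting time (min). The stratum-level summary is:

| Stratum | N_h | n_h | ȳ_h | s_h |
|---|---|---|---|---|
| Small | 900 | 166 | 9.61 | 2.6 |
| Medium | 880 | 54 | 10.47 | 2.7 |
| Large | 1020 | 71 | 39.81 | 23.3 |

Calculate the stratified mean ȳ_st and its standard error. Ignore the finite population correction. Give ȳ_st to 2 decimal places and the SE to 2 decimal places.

ȳ_st = Σ W_h ȳ_h = (900·9.61 + 880·10.47 + 1020·39.81)/2800 = 20.88171
V̂(ȳ_st) = Σ W_h² s_h²/n_h, with W_h = N_h/N and N = 2800:
  stratum Small: (900/2800)²·2.6²/166 = 0.00420734
  stratum Medium: (880/2800)²·2.7²/54 = 0.0133347
  stratum Large: (1020/2800)²·23.3²/71 = 1.0147
V̂(ȳ_st) = 1.03224
SE(ȳ_st) = √1.03224 = 1.01599

ȳ_st ≈ 20.88, SE ≈ 1.02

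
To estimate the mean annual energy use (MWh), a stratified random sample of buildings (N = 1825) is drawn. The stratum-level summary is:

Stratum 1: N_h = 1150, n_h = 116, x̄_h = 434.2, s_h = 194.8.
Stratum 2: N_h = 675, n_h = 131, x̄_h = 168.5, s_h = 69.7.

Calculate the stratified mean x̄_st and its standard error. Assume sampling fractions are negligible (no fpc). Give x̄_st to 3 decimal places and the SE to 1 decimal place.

x̄_st = Σ W_h x̄_h = (1150·434.2 + 675·168.5)/1825 = 335.92740
V̂(x̄_st) = Σ W_h² s_h²/n_h, with W_h = N_h/N and N = 1825:
  stratum 1: (1150/1825)²·194.8²/116 = 129.894
  stratum 2: (675/1825)²·69.7²/131 = 5.07313
V̂(x̄_st) = 134.967
SE(x̄_st) = √134.967 = 11.6175

x̄_st ≈ 335.927, SE ≈ 11.6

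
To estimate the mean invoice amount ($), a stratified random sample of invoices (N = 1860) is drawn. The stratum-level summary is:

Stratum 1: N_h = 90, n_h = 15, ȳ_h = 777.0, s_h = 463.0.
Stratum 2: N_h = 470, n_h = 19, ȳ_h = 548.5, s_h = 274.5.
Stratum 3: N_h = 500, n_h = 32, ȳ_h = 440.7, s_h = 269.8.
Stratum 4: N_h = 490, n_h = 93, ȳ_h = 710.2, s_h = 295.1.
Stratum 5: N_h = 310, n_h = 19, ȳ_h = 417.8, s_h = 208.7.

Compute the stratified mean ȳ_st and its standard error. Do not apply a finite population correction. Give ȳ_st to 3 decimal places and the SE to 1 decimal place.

ȳ_st = Σ W_h ȳ_h = (90·777.0 + 470·548.5 + 500·440.7 + 490·710.2 + 310·417.8)/1860 = 551.39301
V̂(ȳ_st) = Σ W_h² s_h²/n_h, with W_h = N_h/N and N = 1860:
  stratum 1: (90/1860)²·463.0²/15 = 33.4603
  stratum 2: (470/1860)²·274.5²/19 = 253.222
  stratum 3: (500/1860)²·269.8²/32 = 164.38
  stratum 4: (490/1860)²·295.1²/93 = 64.9863
  stratum 5: (310/1860)²·208.7²/19 = 63.6779
V̂(ȳ_st) = 579.726
SE(ȳ_st) = √579.726 = 24.0775

ȳ_st ≈ 551.393, SE ≈ 24.1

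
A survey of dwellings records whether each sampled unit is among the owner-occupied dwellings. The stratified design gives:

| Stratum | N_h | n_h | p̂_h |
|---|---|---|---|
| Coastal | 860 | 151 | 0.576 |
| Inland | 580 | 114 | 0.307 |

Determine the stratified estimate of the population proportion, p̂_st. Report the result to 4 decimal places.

p̂_st ≈ 0.4677

N = 1440; stratum weights W_h = N_h/N.
p̂_st = Σ W_h p̂_h = (860·0.576 + 580·0.307)/1440 = 0.46765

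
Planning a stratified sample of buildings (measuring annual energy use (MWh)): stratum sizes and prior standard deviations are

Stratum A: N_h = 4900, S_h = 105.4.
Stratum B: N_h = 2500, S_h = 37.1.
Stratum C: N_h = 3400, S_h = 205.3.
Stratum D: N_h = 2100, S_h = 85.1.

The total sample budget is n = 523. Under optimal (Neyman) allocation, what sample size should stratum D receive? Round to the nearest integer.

Neyman allocation: n_h = n · N_h S_h / Σ N_i S_i, with n = 523.
  stratum A: N_h·S_h = 4900·105.4 = 516460.00
  stratum B: N_h·S_h = 2500·37.1 = 92750.00
  stratum C: N_h·S_h = 3400·205.3 = 698020.00
  stratum D: N_h·S_h = 2100·85.1 = 178710.00
Σ N_h S_h = 1485940.00
n for stratum D = 523·178710.00/1485940.00 = 62.900 → 63

63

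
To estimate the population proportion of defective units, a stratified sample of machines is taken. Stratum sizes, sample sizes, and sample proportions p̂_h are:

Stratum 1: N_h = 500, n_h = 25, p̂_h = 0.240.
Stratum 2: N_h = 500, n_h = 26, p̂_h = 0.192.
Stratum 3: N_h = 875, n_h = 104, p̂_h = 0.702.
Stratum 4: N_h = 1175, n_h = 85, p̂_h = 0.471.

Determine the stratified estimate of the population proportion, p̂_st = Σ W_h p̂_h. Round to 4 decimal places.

N = 3050; stratum weights W_h = N_h/N.
p̂_st = Σ W_h p̂_h = (500·0.240 + 500·0.192 + 875·0.702 + 1175·0.471)/3050 = 0.45366

p̂_st ≈ 0.4537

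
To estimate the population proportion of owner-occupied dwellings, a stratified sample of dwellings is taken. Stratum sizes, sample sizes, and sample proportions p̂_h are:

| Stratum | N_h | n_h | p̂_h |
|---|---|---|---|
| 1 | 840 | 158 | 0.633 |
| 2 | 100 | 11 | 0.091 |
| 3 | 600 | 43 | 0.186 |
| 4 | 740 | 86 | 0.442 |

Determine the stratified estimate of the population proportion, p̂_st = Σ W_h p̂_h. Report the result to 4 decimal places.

p̂_st ≈ 0.4296

N = 2280; stratum weights W_h = N_h/N.
p̂_st = Σ W_h p̂_h = (840·0.633 + 100·0.091 + 600·0.186 + 740·0.442)/2280 = 0.42961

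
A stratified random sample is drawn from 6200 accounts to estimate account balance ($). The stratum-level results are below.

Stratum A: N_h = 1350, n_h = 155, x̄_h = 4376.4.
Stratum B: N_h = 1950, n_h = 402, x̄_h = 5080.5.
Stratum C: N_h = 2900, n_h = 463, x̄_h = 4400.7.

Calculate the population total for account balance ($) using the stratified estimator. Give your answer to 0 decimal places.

τ̂_st ≈ 28577145

τ̂_st = Σ N_h x̄_h = 1350·4376.4 + 1950·5080.5 + 2900·4400.7 = 28577145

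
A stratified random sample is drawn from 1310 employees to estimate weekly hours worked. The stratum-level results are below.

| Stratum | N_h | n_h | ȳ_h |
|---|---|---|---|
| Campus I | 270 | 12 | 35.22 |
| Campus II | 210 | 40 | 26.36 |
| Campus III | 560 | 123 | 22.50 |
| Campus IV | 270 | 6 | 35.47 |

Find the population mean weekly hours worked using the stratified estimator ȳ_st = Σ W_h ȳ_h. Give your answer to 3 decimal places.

N = Σ N_h = 1310. Stratum weights W_h = N_h/N.
ȳ_st = (270·35.22 + 210·26.36 + 560·22.50 + 270·35.47) / 1310 = 28.41366

ȳ_st ≈ 28.414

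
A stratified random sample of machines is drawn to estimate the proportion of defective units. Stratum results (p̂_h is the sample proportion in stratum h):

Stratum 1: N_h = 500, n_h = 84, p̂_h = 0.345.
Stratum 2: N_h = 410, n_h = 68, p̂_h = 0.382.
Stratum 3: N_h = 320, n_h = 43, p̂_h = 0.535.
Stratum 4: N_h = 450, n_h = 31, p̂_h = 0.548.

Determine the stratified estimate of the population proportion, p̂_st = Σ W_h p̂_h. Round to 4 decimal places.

p̂_st ≈ 0.4446

N = 1680; stratum weights W_h = N_h/N.
p̂_st = Σ W_h p̂_h = (500·0.345 + 410·0.382 + 320·0.535 + 450·0.548)/1680 = 0.44460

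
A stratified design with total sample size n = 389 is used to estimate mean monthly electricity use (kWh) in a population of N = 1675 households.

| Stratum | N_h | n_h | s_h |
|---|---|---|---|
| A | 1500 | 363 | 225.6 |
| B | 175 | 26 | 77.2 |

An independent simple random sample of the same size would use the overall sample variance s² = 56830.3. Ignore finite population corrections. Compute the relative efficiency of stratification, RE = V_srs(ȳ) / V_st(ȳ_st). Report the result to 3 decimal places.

V̂(ȳ_st) = Σ W_h² s_h²/n_h, with W_h = N_h/N and N = 1675:
  stratum A: (1500/1675)²·225.6²/363 = 112.441
  stratum B: (175/1675)²·77.2²/26 = 2.50212
V_st = 114.943
V_srs = s²/n = 56830.3/389 = 146.093
Relative efficiency = V_srs / V_st = 146.093/114.943 = 1.2710

RE ≈ 1.271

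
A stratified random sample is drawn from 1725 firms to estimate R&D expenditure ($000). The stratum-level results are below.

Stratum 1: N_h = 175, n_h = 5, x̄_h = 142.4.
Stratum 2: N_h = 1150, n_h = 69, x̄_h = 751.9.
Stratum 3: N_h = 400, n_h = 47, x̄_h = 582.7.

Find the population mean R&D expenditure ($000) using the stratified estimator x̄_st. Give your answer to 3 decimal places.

N = Σ N_h = 1725. Stratum weights W_h = N_h/N.
x̄_st = (175·142.4 + 1150·751.9 + 400·582.7) / 1725 = 650.83188

x̄_st ≈ 650.832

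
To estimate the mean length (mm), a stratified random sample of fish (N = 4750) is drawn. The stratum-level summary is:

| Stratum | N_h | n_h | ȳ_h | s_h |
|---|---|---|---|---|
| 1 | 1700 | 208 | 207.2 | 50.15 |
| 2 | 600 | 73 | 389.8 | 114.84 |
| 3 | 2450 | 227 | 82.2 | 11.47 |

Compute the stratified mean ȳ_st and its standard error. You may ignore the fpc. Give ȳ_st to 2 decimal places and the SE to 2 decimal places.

ȳ_st = Σ W_h ȳ_h = (1700·207.2 + 600·389.8 + 2450·82.2)/4750 = 165.79158
V̂(ȳ_st) = Σ W_h² s_h²/n_h, with W_h = N_h/N and N = 4750:
  stratum 1: (1700/4750)²·50.15²/208 = 1.54878
  stratum 2: (600/4750)²·114.84²/73 = 2.88256
  stratum 3: (2450/4750)²·11.47²/227 = 0.154186
V̂(ȳ_st) = 4.58553
SE(ȳ_st) = √4.58553 = 2.14138

ȳ_st ≈ 165.79, SE ≈ 2.14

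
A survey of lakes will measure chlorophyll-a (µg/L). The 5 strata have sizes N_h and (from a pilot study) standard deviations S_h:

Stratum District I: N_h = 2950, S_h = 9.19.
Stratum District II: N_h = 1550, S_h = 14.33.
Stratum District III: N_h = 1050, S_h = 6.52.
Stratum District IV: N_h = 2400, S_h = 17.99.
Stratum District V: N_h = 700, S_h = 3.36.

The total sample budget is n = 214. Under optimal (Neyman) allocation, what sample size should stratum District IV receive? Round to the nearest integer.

91

Neyman allocation: n_h = n · N_h S_h / Σ N_i S_i, with n = 214.
  stratum District I: N_h·S_h = 2950·9.19 = 27110.50
  stratum District II: N_h·S_h = 1550·14.33 = 22211.50
  stratum District III: N_h·S_h = 1050·6.52 = 6846.00
  stratum District IV: N_h·S_h = 2400·17.99 = 43176.00
  stratum District V: N_h·S_h = 700·3.36 = 2352.00
Σ N_h S_h = 101696.00
n for stratum District IV = 214·43176.00/101696.00 = 90.856 → 91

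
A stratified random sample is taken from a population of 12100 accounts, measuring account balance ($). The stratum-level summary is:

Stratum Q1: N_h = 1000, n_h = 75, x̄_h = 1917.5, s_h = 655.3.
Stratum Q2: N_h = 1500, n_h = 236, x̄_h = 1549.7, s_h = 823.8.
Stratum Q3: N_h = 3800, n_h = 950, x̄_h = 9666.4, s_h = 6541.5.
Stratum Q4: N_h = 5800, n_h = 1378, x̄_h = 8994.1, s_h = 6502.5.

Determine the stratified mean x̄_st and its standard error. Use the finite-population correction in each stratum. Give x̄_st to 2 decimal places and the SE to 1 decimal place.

x̄_st ≈ 7697.53, SE ≈ 93.7

x̄_st = Σ W_h x̄_h = (1000·1917.5 + 1500·1549.7 + 3800·9666.4 + 5800·8994.1)/12100 = 7697.53306
V̂(x̄_st) = Σ W_h² (1 − n_h/N_h) s_h²/n_h, with W_h = N_h/N and N = 12100:
  stratum Q1: (1000/12100)²·(1 − 75/1000)·655.3²/75 = 36.1735
  stratum Q2: (1500/12100)²·(1 − 236/1500)·823.8²/236 = 37.2391
  stratum Q3: (3800/12100)²·(1 − 950/3800)·6541.5²/950 = 3331.88
  stratum Q4: (5800/12100)²·(1 − 1378/5800)·6502.5²/1378 = 5375.11
V̂(x̄_st) = 8780.4
SE(x̄_st) = √8780.4 = 93.7038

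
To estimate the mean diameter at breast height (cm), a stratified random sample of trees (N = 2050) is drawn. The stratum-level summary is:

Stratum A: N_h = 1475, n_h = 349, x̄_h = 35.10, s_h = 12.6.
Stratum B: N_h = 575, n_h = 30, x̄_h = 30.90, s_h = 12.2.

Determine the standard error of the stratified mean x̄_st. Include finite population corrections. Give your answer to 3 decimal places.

V̂(x̄_st) = Σ W_h² (1 − n_h/N_h) s_h²/n_h, with W_h = N_h/N and N = 2050:
  stratum A: (1475/2050)²·(1 − 349/1475)·12.6²/349 = 0.179779
  stratum B: (575/2050)²·(1 − 30/575)·12.2²/30 = 0.36996
V̂(x̄_st) = 0.549739
SE(x̄_st) = √0.549739 = 0.741444

SE(x̄_st) ≈ 0.741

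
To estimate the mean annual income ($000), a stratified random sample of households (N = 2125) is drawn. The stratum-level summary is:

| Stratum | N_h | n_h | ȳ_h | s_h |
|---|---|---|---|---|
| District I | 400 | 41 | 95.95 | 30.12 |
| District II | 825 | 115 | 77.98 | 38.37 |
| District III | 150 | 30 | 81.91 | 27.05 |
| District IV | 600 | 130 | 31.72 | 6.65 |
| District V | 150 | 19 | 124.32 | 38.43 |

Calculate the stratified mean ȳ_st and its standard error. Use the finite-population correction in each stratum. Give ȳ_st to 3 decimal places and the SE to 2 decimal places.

ȳ_st ≈ 71.849, SE ≈ 1.68

ȳ_st = Σ W_h ȳ_h = (400·95.95 + 825·77.98 + 150·81.91 + 600·31.72 + 150·124.32)/2125 = 71.84941
V̂(ȳ_st) = Σ W_h² (1 − n_h/N_h) s_h²/n_h, with W_h = N_h/N and N = 2125:
  stratum District I: (400/2125)²·(1 − 41/400)·30.12²/41 = 0.70366
  stratum District II: (825/2125)²·(1 − 115/825)·38.37²/115 = 1.66066
  stratum District III: (150/2125)²·(1 − 30/150)·27.05²/30 = 0.0972228
  stratum District IV: (600/2125)²·(1 − 130/600)·6.65²/130 = 0.0212437
  stratum District V: (150/2125)²·(1 − 19/150)·38.43²/19 = 0.338245
V̂(ȳ_st) = 2.82103
SE(ȳ_st) = √2.82103 = 1.67959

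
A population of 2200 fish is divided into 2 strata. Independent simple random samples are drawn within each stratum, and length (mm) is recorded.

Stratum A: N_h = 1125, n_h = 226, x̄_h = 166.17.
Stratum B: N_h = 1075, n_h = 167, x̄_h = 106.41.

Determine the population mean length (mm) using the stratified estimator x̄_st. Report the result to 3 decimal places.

x̄_st ≈ 136.969

N = Σ N_h = 2200. Stratum weights W_h = N_h/N.
x̄_st = (1125·166.17 + 1075·106.41) / 2200 = 136.96909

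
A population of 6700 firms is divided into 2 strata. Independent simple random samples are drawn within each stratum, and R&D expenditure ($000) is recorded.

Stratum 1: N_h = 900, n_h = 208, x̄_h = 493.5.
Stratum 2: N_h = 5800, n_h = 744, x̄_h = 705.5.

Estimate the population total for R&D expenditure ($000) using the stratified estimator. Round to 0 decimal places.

τ̂_st ≈ 4536050

τ̂_st = Σ N_h x̄_h = 900·493.5 + 5800·705.5 = 4536050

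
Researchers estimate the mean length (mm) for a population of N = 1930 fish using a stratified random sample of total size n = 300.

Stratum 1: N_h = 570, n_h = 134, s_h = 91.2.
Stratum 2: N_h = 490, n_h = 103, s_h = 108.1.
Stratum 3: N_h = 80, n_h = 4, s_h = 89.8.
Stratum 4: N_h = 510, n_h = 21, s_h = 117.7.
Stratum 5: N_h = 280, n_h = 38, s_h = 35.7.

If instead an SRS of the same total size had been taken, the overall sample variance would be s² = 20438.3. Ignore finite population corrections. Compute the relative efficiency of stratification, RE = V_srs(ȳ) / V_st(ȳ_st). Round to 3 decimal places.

RE ≈ 1.082

V̂(ȳ_st) = Σ W_h² s_h²/n_h, with W_h = N_h/N and N = 1930:
  stratum 1: (570/1930)²·91.2²/134 = 5.41402
  stratum 2: (490/1930)²·108.1²/103 = 7.31293
  stratum 3: (80/1930)²·89.8²/4 = 3.46384
  stratum 4: (510/1930)²·117.7²/21 = 46.0638
  stratum 5: (280/1930)²·35.7²/38 = 0.705918
V_st = 62.9605
V_srs = s²/n = 20438.3/300 = 68.1277
Relative efficiency = V_srs / V_st = 68.1277/62.9605 = 1.0821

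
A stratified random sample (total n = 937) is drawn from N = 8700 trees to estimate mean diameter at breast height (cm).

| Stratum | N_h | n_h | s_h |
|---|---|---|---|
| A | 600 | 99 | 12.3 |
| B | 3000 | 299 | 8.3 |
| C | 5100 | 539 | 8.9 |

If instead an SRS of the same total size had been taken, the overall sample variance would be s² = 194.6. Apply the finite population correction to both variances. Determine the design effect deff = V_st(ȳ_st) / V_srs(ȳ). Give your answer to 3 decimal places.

deff ≈ 0.410

V̂(ȳ_st) = Σ W_h² (1 − n_h/N_h) s_h²/n_h, with W_h = N_h/N and N = 8700:
  stratum A: (600/8700)²·(1 − 99/600)·12.3²/99 = 0.00606912
  stratum B: (3000/8700)²·(1 − 299/3000)·8.3²/299 = 0.0246656
  stratum C: (5100/8700)²·(1 − 539/5100)·8.9²/539 = 0.045163
V_st = 0.0758978
V_srs = (1 − 937/8700)·194.6/937 = 0.185316
deff = V_st / V_srs = 0.0758978/0.185316 = 0.4096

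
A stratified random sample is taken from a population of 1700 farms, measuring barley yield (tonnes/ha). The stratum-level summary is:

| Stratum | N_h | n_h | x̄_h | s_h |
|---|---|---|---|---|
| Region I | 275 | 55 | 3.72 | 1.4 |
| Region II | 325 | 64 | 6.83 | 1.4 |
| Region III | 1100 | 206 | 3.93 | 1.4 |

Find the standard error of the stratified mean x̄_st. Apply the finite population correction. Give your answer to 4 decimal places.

V̂(x̄_st) = Σ W_h² (1 − n_h/N_h) s_h²/n_h, with W_h = N_h/N and N = 1700:
  stratum Region I: (275/1700)²·(1 − 55/275)·1.4²/55 = 0.000746021
  stratum Region II: (325/1700)²·(1 − 64/325)·1.4²/64 = 0.000898881
  stratum Region III: (1100/1700)²·(1 − 206/1100)·1.4²/206 = 0.00323759
V̂(x̄_st) = 0.00488249
SE(x̄_st) = √0.00488249 = 0.0698748

SE(x̄_st) ≈ 0.0699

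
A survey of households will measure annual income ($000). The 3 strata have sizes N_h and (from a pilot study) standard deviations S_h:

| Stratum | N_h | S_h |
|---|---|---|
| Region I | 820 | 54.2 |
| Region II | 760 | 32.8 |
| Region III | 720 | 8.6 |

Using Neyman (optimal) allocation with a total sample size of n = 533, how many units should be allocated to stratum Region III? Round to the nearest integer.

44

Neyman allocation: n_h = n · N_h S_h / Σ N_i S_i, with n = 533.
  stratum Region I: N_h·S_h = 820·54.2 = 44444.00
  stratum Region II: N_h·S_h = 760·32.8 = 24928.00
  stratum Region III: N_h·S_h = 720·8.6 = 6192.00
Σ N_h S_h = 75564.00
n for stratum Region III = 533·6192.00/75564.00 = 43.676 → 44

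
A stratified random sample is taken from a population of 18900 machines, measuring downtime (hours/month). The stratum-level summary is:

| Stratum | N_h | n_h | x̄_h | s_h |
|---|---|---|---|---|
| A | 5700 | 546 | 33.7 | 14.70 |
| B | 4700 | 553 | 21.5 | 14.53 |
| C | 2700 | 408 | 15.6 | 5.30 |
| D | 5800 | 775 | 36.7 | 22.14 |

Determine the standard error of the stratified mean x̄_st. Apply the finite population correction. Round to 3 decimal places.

V̂(x̄_st) = Σ W_h² (1 − n_h/N_h) s_h²/n_h, with W_h = N_h/N and N = 18900:
  stratum A: (5700/18900)²·(1 − 546/5700)·14.70²/546 = 0.032549
  stratum B: (4700/18900)²·(1 − 553/4700)·14.53²/553 = 0.0208312
  stratum C: (2700/18900)²·(1 − 408/2700)·5.30²/408 = 0.00119274
  stratum D: (5800/18900)²·(1 − 775/5800)·22.14²/775 = 0.0516053
V̂(x̄_st) = 0.106178
SE(x̄_st) = √0.106178 = 0.32585

SE(x̄_st) ≈ 0.326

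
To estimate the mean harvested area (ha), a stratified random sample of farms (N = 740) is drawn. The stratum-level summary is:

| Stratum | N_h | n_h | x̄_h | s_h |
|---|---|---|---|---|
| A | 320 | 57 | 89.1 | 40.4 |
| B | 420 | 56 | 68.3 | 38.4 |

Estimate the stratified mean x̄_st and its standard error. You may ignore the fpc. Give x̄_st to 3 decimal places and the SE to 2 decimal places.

x̄_st = Σ W_h x̄_h = (320·89.1 + 420·68.3)/740 = 77.29459
V̂(x̄_st) = Σ W_h² s_h²/n_h, with W_h = N_h/N and N = 740:
  stratum A: (320/740)²·40.4²/57 = 5.35457
  stratum B: (420/740)²·38.4²/56 = 8.48222
V̂(x̄_st) = 13.8368
SE(x̄_st) = √13.8368 = 3.71978

x̄_st ≈ 77.295, SE ≈ 3.72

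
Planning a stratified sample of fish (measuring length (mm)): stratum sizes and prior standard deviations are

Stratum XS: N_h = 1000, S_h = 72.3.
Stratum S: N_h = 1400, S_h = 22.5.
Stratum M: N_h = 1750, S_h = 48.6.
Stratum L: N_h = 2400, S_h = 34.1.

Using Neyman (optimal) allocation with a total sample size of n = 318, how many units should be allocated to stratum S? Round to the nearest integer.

Neyman allocation: n_h = n · N_h S_h / Σ N_i S_i, with n = 318.
  stratum XS: N_h·S_h = 1000·72.3 = 72300.00
  stratum S: N_h·S_h = 1400·22.5 = 31500.00
  stratum M: N_h·S_h = 1750·48.6 = 85050.00
  stratum L: N_h·S_h = 2400·34.1 = 81840.00
Σ N_h S_h = 270690.00
n for stratum S = 318·31500.00/270690.00 = 37.005 → 37

37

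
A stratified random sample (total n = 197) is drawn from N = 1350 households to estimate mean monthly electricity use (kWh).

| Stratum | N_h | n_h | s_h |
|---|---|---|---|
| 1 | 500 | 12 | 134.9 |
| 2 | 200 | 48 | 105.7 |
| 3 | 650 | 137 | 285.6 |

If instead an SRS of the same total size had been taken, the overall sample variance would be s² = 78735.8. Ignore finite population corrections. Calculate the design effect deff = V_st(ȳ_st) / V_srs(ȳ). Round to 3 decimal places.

V̂(ȳ_st) = Σ W_h² s_h²/n_h, with W_h = N_h/N and N = 1350:
  stratum 1: (500/1350)²·134.9²/12 = 208.025
  stratum 2: (200/1350)²·105.7²/48 = 5.10859
  stratum 3: (650/1350)²·285.6²/137 = 138.024
V_st = 351.158
V_srs = s²/n = 78735.8/197 = 399.674
deff = V_st / V_srs = 351.158/399.674 = 0.8786

deff ≈ 0.879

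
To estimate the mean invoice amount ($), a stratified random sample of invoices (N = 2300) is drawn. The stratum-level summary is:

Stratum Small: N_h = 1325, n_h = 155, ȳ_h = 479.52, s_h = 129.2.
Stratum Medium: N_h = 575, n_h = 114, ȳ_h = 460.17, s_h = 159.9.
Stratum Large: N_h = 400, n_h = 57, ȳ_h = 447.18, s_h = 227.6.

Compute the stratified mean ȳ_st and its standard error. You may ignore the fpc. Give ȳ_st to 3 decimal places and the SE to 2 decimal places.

ȳ_st ≈ 469.058, SE ≈ 8.79

ȳ_st = Σ W_h ȳ_h = (1325·479.52 + 575·460.17 + 400·447.18)/2300 = 469.05815
V̂(ȳ_st) = Σ W_h² s_h²/n_h, with W_h = N_h/N and N = 2300:
  stratum Small: (1325/2300)²·129.2²/155 = 35.7412
  stratum Medium: (575/2300)²·159.9²/114 = 14.0175
  stratum Large: (400/2300)²·227.6²/57 = 27.4874
V̂(ȳ_st) = 77.2462
SE(ȳ_st) = √77.2462 = 8.78898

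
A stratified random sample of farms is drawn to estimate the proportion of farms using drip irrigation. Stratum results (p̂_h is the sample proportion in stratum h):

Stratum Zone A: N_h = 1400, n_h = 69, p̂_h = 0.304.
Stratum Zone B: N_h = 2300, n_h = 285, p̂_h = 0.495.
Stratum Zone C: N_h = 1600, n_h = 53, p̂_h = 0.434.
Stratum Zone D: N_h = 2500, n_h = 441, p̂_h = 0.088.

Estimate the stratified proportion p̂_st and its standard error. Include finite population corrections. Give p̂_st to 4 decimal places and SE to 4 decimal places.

p̂_st ≈ 0.3178, SE ≈ 0.0192

N = 7800; stratum weights W_h = N_h/N.
p̂_st = Σ W_h p̂_h = (1400·0.304 + 2300·0.495 + 1600·0.434 + 2500·0.088)/7800 = 0.31776
V̂(p̂_st) = Σ W_h² (1 − n_h/N_h) p̂_h(1−p̂_h)/(n_h−1):
  stratum Zone A: (1400/7800)²·(1 − 69/1400)·0.304·0.696/68 = 9.52995e-05
  stratum Zone B: (2300/7800)²·(1 − 285/2300)·0.495·0.505/284 = 6.70489e-05
  stratum Zone C: (1600/7800)²·(1 − 53/1600)·0.434·0.566/52 = 0.000192187
  stratum Zone D: (2500/7800)²·(1 − 441/2500)·0.088·0.912/440 = 1.54323e-05
V̂(p̂_st) = 0.000369968; SE = √V̂ = 0.0192345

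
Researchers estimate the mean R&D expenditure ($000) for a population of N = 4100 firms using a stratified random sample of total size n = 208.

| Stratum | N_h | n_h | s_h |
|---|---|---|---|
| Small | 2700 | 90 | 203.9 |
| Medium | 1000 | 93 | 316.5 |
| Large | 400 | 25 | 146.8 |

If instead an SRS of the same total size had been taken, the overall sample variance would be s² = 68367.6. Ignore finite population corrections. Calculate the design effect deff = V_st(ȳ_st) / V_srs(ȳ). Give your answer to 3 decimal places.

V̂(ȳ_st) = Σ W_h² s_h²/n_h, with W_h = N_h/N and N = 4100:
  stratum Small: (2700/4100)²·203.9²/90 = 200.333
  stratum Medium: (1000/4100)²·316.5²/93 = 64.0762
  stratum Large: (400/4100)²·146.8²/25 = 8.20473
V_st = 272.614
V_srs = s²/n = 68367.6/208 = 328.69
deff = V_st / V_srs = 272.614/328.69 = 0.8294

deff ≈ 0.829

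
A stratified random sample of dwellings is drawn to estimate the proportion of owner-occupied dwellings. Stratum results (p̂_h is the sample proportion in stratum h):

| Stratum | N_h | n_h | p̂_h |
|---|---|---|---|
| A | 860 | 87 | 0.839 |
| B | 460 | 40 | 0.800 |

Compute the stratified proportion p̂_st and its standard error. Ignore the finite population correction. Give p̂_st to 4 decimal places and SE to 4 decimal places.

N = 1320; stratum weights W_h = N_h/N.
p̂_st = Σ W_h p̂_h = (860·0.839 + 460·0.800)/1320 = 0.82541
V̂(p̂_st) = Σ W_h² p̂_h(1−p̂_h)/(n_h−1):
  stratum A: (860/1320)²·0.839·0.161/86 = 0.000666712
  stratum B: (460/1320)²·0.800·0.200/39 = 0.000498222
V̂(p̂_st) = 0.00116493; SE = √V̂ = 0.0341311

p̂_st ≈ 0.8254, SE ≈ 0.0341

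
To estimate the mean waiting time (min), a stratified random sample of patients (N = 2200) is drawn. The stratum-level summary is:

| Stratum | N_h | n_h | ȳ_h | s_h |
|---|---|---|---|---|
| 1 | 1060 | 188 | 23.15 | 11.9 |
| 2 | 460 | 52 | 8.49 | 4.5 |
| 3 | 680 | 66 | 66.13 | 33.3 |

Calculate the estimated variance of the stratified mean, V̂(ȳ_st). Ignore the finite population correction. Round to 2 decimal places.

V̂(ȳ_st) ≈ 1.80

V̂(ȳ_st) = Σ W_h² s_h²/n_h, with W_h = N_h/N and N = 2200:
  stratum 1: (1060/2200)²·11.9²/188 = 0.174865
  stratum 2: (460/2200)²·4.5²/52 = 0.0170252
  stratum 3: (680/2200)²·33.3²/66 = 1.60516
V̂(ȳ_st) = 1.79705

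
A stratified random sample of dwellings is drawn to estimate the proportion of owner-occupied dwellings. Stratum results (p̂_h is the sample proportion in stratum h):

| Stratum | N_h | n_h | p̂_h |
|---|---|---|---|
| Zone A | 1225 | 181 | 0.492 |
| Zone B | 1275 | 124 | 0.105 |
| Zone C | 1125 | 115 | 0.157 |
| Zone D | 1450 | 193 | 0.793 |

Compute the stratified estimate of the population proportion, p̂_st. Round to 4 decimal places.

p̂_st ≈ 0.4065

N = 5075; stratum weights W_h = N_h/N.
p̂_st = Σ W_h p̂_h = (1225·0.492 + 1275·0.105 + 1125·0.157 + 1450·0.793)/5075 = 0.40651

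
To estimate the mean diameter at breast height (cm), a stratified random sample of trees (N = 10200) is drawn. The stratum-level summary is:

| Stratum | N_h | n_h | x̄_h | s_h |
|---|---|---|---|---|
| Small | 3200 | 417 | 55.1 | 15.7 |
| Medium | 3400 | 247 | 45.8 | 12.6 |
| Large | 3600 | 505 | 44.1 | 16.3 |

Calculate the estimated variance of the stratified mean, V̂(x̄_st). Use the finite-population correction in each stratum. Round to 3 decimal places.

V̂(x̄_st) ≈ 0.173

V̂(x̄_st) = Σ W_h² (1 − n_h/N_h) s_h²/n_h, with W_h = N_h/N and N = 10200:
  stratum Small: (3200/10200)²·(1 − 417/3200)·15.7²/417 = 0.0505972
  stratum Medium: (3400/10200)²·(1 − 247/3400)·12.6²/247 = 0.0662288
  stratum Large: (3600/10200)²·(1 − 505/3600)·16.3²/505 = 0.0563439
V̂(x̄_st) = 0.17317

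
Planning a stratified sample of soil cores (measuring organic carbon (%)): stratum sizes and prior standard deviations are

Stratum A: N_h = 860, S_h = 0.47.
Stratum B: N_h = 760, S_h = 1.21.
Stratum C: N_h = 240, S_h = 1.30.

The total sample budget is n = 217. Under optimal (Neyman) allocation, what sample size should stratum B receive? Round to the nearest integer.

122

Neyman allocation: n_h = n · N_h S_h / Σ N_i S_i, with n = 217.
  stratum A: N_h·S_h = 860·0.47 = 404.20
  stratum B: N_h·S_h = 760·1.21 = 919.60
  stratum C: N_h·S_h = 240·1.30 = 312.00
Σ N_h S_h = 1635.80
n for stratum B = 217·919.60/1635.80 = 121.991 → 122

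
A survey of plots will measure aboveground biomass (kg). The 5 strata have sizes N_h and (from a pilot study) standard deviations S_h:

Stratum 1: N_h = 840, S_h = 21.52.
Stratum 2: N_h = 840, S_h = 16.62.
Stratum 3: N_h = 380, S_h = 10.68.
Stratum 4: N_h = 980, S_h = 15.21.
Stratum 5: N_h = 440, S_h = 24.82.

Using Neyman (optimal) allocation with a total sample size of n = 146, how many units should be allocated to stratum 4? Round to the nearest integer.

35

Neyman allocation: n_h = n · N_h S_h / Σ N_i S_i, with n = 146.
  stratum 1: N_h·S_h = 840·21.52 = 18076.80
  stratum 2: N_h·S_h = 840·16.62 = 13960.80
  stratum 3: N_h·S_h = 380·10.68 = 4058.40
  stratum 4: N_h·S_h = 980·15.21 = 14905.80
  stratum 5: N_h·S_h = 440·24.82 = 10920.80
Σ N_h S_h = 61922.60
n for stratum 4 = 146·14905.80/61922.60 = 35.145 → 35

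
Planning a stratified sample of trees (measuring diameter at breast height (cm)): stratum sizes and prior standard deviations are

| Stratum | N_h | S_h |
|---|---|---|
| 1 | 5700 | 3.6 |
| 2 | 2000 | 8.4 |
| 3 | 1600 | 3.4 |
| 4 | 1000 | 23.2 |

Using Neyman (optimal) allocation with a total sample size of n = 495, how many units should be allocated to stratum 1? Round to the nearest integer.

Neyman allocation: n_h = n · N_h S_h / Σ N_i S_i, with n = 495.
  stratum 1: N_h·S_h = 5700·3.6 = 20520.00
  stratum 2: N_h·S_h = 2000·8.4 = 16800.00
  stratum 3: N_h·S_h = 1600·3.4 = 5440.00
  stratum 4: N_h·S_h = 1000·23.2 = 23200.00
Σ N_h S_h = 65960.00
n for stratum 1 = 495·20520.00/65960.00 = 153.993 → 154

154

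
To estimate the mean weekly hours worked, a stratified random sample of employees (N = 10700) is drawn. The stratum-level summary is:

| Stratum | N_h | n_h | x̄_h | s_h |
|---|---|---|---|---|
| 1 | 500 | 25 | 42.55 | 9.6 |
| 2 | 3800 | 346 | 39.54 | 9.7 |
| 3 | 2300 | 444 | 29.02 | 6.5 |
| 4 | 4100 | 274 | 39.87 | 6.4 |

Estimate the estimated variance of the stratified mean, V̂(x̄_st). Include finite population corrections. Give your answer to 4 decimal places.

V̂(x̄_st) = Σ W_h² (1 − n_h/N_h) s_h²/n_h, with W_h = N_h/N and N = 10700:
  stratum 1: (500/10700)²·(1 − 25/500)·9.6²/25 = 0.00764713
  stratum 2: (3800/10700)²·(1 − 346/3800)·9.7²/346 = 0.0311749
  stratum 3: (2300/10700)²·(1 − 444/2300)·6.5²/444 = 0.00354799
  stratum 4: (4100/10700)²·(1 − 274/4100)·6.4²/274 = 0.0204819
V̂(x̄_st) = 0.062852

V̂(x̄_st) ≈ 0.0629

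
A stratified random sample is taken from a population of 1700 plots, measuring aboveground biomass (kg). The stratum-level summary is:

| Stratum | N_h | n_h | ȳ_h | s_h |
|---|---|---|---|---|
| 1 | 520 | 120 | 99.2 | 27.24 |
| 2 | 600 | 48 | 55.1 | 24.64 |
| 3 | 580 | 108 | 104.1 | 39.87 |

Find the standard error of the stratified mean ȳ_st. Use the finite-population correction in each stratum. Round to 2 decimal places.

V̂(ȳ_st) = Σ W_h² (1 − n_h/N_h) s_h²/n_h, with W_h = N_h/N and N = 1700:
  stratum 1: (520/1700)²·(1 − 120/520)·27.24²/120 = 0.445039
  stratum 2: (600/1700)²·(1 − 48/600)·24.64²/48 = 1.44955
  stratum 3: (580/1700)²·(1 − 108/580)·39.87²/108 = 1.39425
V̂(ȳ_st) = 3.28884
SE(ȳ_st) = √3.28884 = 1.81352

SE(ȳ_st) ≈ 1.81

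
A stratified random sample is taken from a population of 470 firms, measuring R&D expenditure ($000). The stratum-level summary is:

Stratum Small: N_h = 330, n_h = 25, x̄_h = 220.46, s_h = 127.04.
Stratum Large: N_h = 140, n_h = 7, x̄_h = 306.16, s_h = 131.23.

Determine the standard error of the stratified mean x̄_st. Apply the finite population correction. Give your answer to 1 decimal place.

SE(x̄_st) ≈ 22.4

V̂(x̄_st) = Σ W_h² (1 − n_h/N_h) s_h²/n_h, with W_h = N_h/N and N = 470:
  stratum Small: (330/470)²·(1 − 25/330)·127.04²/25 = 294.143
  stratum Large: (140/470)²·(1 − 7/140)·131.23²/7 = 207.373
V̂(x̄_st) = 501.516
SE(x̄_st) = √501.516 = 22.3946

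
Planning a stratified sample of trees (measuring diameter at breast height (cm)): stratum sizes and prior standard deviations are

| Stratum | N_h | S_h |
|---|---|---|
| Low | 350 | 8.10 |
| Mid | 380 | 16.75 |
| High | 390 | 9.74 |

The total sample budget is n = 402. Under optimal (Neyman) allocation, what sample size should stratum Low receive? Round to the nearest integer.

Neyman allocation: n_h = n · N_h S_h / Σ N_i S_i, with n = 402.
  stratum Low: N_h·S_h = 350·8.10 = 2835.00
  stratum Mid: N_h·S_h = 380·16.75 = 6365.00
  stratum High: N_h·S_h = 390·9.74 = 3798.60
Σ N_h S_h = 12998.60
n for stratum Low = 402·2835.00/12998.60 = 87.676 → 88

88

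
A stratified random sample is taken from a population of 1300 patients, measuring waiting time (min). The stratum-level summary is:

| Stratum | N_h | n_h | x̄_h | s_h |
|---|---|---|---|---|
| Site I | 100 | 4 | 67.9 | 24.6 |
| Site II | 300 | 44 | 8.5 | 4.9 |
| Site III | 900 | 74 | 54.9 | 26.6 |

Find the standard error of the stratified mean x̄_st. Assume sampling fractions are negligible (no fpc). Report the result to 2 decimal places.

SE(x̄_st) ≈ 2.35

V̂(x̄_st) = Σ W_h² s_h²/n_h, with W_h = N_h/N and N = 1300:
  stratum Site I: (100/1300)²·24.6²/4 = 0.895207
  stratum Site II: (300/1300)²·4.9²/44 = 0.02906
  stratum Site III: (900/1300)²·26.6²/74 = 4.58279
V̂(x̄_st) = 5.50706
SE(x̄_st) = √5.50706 = 2.34671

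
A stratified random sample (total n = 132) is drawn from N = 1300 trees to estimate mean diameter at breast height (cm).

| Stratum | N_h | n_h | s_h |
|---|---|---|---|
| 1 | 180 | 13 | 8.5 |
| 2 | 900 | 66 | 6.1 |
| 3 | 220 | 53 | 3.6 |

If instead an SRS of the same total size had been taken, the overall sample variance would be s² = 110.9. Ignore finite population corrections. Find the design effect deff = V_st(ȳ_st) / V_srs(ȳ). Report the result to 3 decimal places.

V̂(ȳ_st) = Σ W_h² s_h²/n_h, with W_h = N_h/N and N = 1300:
  stratum 1: (180/1300)²·8.5²/13 = 0.10655
  stratum 2: (900/1300)²·6.1²/66 = 0.270218
  stratum 3: (220/1300)²·3.6²/53 = 0.00700306
V_st = 0.383771
V_srs = s²/n = 110.9/132 = 0.840152
deff = V_st / V_srs = 0.383771/0.840152 = 0.4568

deff ≈ 0.457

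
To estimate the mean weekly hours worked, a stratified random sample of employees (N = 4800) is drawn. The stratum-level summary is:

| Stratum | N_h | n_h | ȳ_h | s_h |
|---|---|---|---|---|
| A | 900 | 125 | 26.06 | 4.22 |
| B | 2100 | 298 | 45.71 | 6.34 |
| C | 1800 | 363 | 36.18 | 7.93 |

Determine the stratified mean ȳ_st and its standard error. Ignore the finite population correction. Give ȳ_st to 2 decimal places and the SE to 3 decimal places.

ȳ_st ≈ 38.45, SE ≈ 0.235

ȳ_st = Σ W_h ȳ_h = (900·26.06 + 2100·45.71 + 1800·36.18)/4800 = 38.45188
V̂(ȳ_st) = Σ W_h² s_h²/n_h, with W_h = N_h/N and N = 4800:
  stratum A: (900/4800)²·4.22²/125 = 0.00500861
  stratum B: (2100/4800)²·6.34²/298 = 0.0258177
  stratum C: (1800/4800)²·7.93²/363 = 0.0243614
V̂(ȳ_st) = 0.0551878
SE(ȳ_st) = √0.0551878 = 0.234921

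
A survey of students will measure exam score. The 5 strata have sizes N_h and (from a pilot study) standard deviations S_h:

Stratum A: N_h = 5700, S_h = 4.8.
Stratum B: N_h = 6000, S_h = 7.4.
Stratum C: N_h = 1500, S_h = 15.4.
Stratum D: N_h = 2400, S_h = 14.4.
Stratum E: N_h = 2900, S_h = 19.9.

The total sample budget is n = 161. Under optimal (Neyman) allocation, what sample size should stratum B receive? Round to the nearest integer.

38

Neyman allocation: n_h = n · N_h S_h / Σ N_i S_i, with n = 161.
  stratum A: N_h·S_h = 5700·4.8 = 27360.00
  stratum B: N_h·S_h = 6000·7.4 = 44400.00
  stratum C: N_h·S_h = 1500·15.4 = 23100.00
  stratum D: N_h·S_h = 2400·14.4 = 34560.00
  stratum E: N_h·S_h = 2900·19.9 = 57710.00
Σ N_h S_h = 187130.00
n for stratum B = 161·44400.00/187130.00 = 38.200 → 38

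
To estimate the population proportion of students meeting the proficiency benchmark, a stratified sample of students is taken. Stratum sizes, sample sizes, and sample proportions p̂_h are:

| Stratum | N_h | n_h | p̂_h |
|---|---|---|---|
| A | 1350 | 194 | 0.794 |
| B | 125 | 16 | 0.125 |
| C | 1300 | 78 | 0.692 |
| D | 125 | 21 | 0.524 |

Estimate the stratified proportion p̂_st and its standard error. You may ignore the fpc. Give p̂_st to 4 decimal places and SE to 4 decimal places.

p̂_st ≈ 0.7078, SE ≈ 0.0279

N = 2900; stratum weights W_h = N_h/N.
p̂_st = Σ W_h p̂_h = (1350·0.794 + 125·0.125 + 1300·0.692 + 125·0.524)/2900 = 0.70780
V̂(p̂_st) = Σ W_h² p̂_h(1−p̂_h)/(n_h−1):
  stratum A: (1350/2900)²·0.794·0.206/193 = 0.000183655
  stratum B: (125/2900)²·0.125·0.875/15 = 1.35472e-05
  stratum C: (1300/2900)²·0.692·0.308/77 = 0.000556233
  stratum D: (125/2900)²·0.524·0.476/20 = 2.31703e-05
V̂(p̂_st) = 0.000776605; SE = √V̂ = 0.0278676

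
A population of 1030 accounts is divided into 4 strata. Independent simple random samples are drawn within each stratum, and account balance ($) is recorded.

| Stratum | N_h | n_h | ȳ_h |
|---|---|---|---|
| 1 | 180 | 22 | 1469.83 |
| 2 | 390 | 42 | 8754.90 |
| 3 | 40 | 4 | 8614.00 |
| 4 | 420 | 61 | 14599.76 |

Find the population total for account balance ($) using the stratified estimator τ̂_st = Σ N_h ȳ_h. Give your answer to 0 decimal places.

τ̂_st ≈ 10155440

τ̂_st = Σ N_h ȳ_h = 180·1469.83 + 390·8754.90 + 40·8614.00 + 420·14599.76 = 10155440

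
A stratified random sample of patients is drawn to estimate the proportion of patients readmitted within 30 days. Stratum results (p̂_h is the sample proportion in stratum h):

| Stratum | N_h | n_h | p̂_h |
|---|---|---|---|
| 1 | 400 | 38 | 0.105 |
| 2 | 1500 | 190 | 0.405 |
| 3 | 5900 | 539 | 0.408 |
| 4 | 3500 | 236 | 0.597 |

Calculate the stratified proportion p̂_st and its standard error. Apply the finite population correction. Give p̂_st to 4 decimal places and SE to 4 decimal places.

p̂_st ≈ 0.4554, SE ≈ 0.0150

N = 11300; stratum weights W_h = N_h/N.
p̂_st = Σ W_h p̂_h = (400·0.105 + 1500·0.405 + 5900·0.408 + 3500·0.597)/11300 = 0.45542
V̂(p̂_st) = Σ W_h² (1 − n_h/N_h) p̂_h(1−p̂_h)/(n_h−1):
  stratum 1: (400/11300)²·(1 − 38/400)·0.105·0.895/37 = 2.8802e-06
  stratum 2: (1500/11300)²·(1 − 190/1500)·0.405·0.595/189 = 1.96208e-05
  stratum 3: (5900/11300)²·(1 − 539/5900)·0.408·0.592/538 = 0.000111209
  stratum 4: (3500/11300)²·(1 − 236/3500)·0.597·0.403/235 = 9.15952e-05
V̂(p̂_st) = 0.000225305; SE = √V̂ = 0.0150102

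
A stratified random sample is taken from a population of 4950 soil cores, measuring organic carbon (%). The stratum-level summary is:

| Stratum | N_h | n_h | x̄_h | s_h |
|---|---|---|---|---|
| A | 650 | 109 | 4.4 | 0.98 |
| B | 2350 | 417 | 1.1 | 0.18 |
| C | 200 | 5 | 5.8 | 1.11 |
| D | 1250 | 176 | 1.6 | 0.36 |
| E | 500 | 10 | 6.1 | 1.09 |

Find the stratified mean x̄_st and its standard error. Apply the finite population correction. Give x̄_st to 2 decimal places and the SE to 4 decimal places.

x̄_st = Σ W_h x̄_h = (650·4.4 + 2350·1.1 + 200·5.8 + 1250·1.6 + 500·6.1)/4950 = 2.35455
V̂(x̄_st) = Σ W_h² (1 − n_h/N_h) s_h²/n_h, with W_h = N_h/N and N = 4950:
  stratum A: (650/4950)²·(1 − 109/650)·0.98²/109 = 0.000126452
  stratum B: (2350/4950)²·(1 − 417/2350)·0.18²/417 = 1.44045e-05
  stratum C: (200/4950)²·(1 − 5/200)·1.11²/5 = 0.00039222
  stratum D: (1250/4950)²·(1 − 176/1250)·0.36²/176 = 4.03456e-05
  stratum E: (500/4950)²·(1 − 10/500)·1.09²/10 = 0.00118798
V̂(x̄_st) = 0.0017614
SE(x̄_st) = √0.0017614 = 0.0419691

x̄_st ≈ 2.35, SE ≈ 0.0420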